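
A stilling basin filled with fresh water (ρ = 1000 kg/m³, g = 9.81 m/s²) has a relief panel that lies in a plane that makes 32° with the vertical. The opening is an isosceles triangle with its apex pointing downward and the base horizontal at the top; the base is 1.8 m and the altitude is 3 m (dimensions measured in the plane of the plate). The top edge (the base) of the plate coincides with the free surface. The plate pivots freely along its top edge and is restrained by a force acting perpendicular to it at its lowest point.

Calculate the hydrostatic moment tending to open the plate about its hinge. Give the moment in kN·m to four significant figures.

γ = ρg = 1000 × 9.81 = 9810 N/m³ = 9.81 kN/m³.
The plate makes 32° with the vertical, i.e. θ = 90° − 32° = 58° to the horizontal. Measuring y along the incline from the free-surface line, vertical depth h = y·sinθ with sinθ = 0.848048.
With the apex down, the centroid sits h/3 = 3/3 = 1 m below the base (the top edge), so y_c = 1 m and h_c = 1 × 0.848048 = 0.848048 m.
A = ½ × 1.8 × 3 = 2.7 m².
Resultant F = γ·h_c·A = 9.81 × 0.848048 × 2.7 = 22.4622 kN.
I_c = b·h³/36 = 1.8 × 3³/36 = 1.35 m⁴.
Centre of pressure: y_p = y_c + I_c/(y_c·A) = 1 + 1.35/(1 × 2.7) = 1 + 0.5 = 1.5 m along the plane.
The resultant acts 1 + 0.5 = 1.5 m (along the plate) below the hinge at the top edge, so the moment about the hinge is M = F × 1.5 = 22.4622 × 1.5 = 33.6933 kN·m.

M ≈ 33.69 kN·m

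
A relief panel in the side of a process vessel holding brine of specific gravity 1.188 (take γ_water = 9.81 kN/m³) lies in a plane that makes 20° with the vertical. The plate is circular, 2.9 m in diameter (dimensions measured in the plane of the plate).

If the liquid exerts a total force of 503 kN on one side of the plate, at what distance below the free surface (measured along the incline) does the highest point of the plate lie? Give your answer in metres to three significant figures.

γ = 1.188 × 9.81 = 11.65428 kN/m³.
A = π(1.45)² = 6.6052 m².
From F = γ·h_c·A, the centroid depth is h_c = 503/(11.65428 × 6.6052) = 6.53426 m.
The plate makes 20° with the vertical, i.e. θ = 90° − 20° = 70° to the horizontal. Measuring y along the incline from the free-surface line, vertical depth h = y·sinθ with sinθ = 0.939693.
Along the incline, y_c = h_c/sinθ = 6.53426/0.939693 = 6.95361 m.
The centroid is at the centre, 1.45 m below the top of the plate, so the highest point sits at y_top = 6.95361 − 1.45 = 5.50361 m along the incline.

y_top ≈ 5.50 m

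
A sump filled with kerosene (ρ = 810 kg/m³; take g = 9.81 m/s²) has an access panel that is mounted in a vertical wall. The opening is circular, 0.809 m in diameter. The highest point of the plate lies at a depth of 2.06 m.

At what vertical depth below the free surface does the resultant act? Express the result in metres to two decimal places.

h_p = 2.48 m

γ = ρg = 810 × 9.81 / 1000 = 7.9461 kN/m³.
The centroid is at the centre, 0.4045 m below the top of the plate, so the centroid depth is h_c = 2.06 + 0.4045 = 2.4645 m.
A = π(0.4045)² = 0.514028 m².
Resultant F = γ·h_c·A = 7.9461 × 2.4645 × 0.514028 = 10.0663 kN.
I_c = πr⁴/4 = π × 0.4045⁴/4 = 0.0210264 m⁴.
Centre of pressure: y_p = y_c + I_c/(y_c·A) = 2.4645 + 0.0210264/(2.4645 × 0.514028) = 2.4645 + 0.0165978 = 2.4811 m along the plane.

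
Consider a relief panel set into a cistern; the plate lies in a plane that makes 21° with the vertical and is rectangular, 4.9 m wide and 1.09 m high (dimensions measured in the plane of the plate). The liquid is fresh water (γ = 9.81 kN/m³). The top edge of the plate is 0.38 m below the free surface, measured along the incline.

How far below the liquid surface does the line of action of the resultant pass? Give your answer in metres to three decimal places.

γ = 9.81 kN/m³.
The plate makes 21° with the vertical, i.e. θ = 90° − 21° = 69° to the horizontal. Measuring y along the incline from the free-surface line, vertical depth h = y·sinθ with sinθ = 0.933580.
The centroid lies 1.09/2 = 0.545 m below the top edge, so y_c = 0.38 + 0.545 = 0.925 m and h_c = 0.925 × 0.933580 = 0.863561 m.
A = 4.9 × 1.09 = 5.341 m².
Resultant F = γ·h_c·A = 9.81 × 0.863561 × 5.341 = 45.2465 kN.
I_c = b·h³/12 = 4.9 × 1.09³/12 = 0.528804 m⁴.
Centre of pressure: y_p = y_c + I_c/(y_c·A) = 0.925 + 0.528804/(0.925 × 5.341) = 0.925 + 0.107036 = 1.03204 m along the plane.
Vertically, h_p = y_p·sinθ = 1.03204 × 0.933580 = 0.963492 m.

h_p = 0.963 m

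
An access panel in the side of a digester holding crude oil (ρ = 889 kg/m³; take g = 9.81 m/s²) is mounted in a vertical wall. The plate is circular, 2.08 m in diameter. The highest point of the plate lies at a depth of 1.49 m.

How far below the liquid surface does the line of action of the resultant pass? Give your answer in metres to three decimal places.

h_p = 2.637 m

γ = ρg = 889 × 9.81 / 1000 = 8.72109 kN/m³.
The centroid is at the centre, 1.04 m below the top of the plate, so the centroid depth is h_c = 1.49 + 1.04 = 2.53 m.
A = π(1.04)² = 3.39795 m².
Resultant F = γ·h_c·A = 8.72109 × 2.53 × 3.39795 = 74.9736 kN.
I_c = πr⁴/4 = π × 1.04⁴/4 = 0.918805 m⁴.
Centre of pressure: y_p = y_c + I_c/(y_c·A) = 2.53 + 0.918805/(2.53 × 3.39795) = 2.53 + 0.106877 = 2.63688 m along the plane.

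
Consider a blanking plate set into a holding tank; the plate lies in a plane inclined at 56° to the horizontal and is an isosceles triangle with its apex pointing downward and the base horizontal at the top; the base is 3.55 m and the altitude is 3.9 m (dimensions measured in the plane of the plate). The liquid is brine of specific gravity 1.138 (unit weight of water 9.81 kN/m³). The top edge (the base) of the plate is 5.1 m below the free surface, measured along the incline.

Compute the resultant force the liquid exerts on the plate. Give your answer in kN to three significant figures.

γ = 1.138 × 9.81 = 11.16378 kN/m³.
Let θ = 56° be the plate's angle to the horizontal; measure y along the incline from where the plane meets the free surface. Vertical depth h = y·sinθ with sinθ = 0.829038.
With the apex down, the centroid sits h/3 = 3.9/3 = 1.3 m below the base (the top edge), so y_c = 5.1 + 1.3 = 6.4 m and h_c = 6.4 × 0.829038 = 5.30584 m.
A = ½ × 3.55 × 3.9 = 6.9225 m².
Resultant F = γ·h_c·A = 11.16378 × 5.30584 × 6.9225 = 410.042 kN.

F ≈ 410 kN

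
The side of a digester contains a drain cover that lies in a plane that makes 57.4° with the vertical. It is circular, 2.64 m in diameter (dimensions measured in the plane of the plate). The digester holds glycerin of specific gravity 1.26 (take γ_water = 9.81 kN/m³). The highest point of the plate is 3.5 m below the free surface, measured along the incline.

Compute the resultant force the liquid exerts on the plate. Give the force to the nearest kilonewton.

F ≈ 176 kN

γ = 1.26 × 9.81 = 12.3606 kN/m³.
The plate makes 57.4° with the vertical, i.e. θ = 90° − 57.4° = 32.6° to the horizontal. Measuring y along the incline from the free-surface line, vertical depth h = y·sinθ with sinθ = 0.538771.
The centroid is at the centre, 1.32 m below the top of the plate, so y_c = 3.5 + 1.32 = 4.82 m and h_c = 4.82 × 0.538771 = 2.59688 m.
A = π(1.32)² = 5.47391 m².
Resultant F = γ·h_c·A = 12.3606 × 2.59688 × 5.47391 = 175.707 kN.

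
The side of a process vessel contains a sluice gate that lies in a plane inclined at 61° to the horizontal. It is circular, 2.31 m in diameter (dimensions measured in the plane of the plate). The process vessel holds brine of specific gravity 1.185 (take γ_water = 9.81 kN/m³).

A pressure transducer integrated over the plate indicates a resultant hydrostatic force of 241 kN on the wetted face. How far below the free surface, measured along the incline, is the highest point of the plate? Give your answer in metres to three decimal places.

y_top ≈ 4.501 m

γ = 1.185 × 9.81 = 11.62485 kN/m³.
A = π(1.155)² = 4.19096 m².
From F = γ·h_c·A, the centroid depth is h_c = 241/(11.62485 × 4.19096) = 4.94671 m.
Let θ = 61° be the plate's angle to the horizontal; measure y along the incline from where the plane meets the free surface. Vertical depth h = y·sinθ with sinθ = 0.874620.
Along the incline, y_c = h_c/sinθ = 4.94671/0.874620 = 5.65584 m.
The centroid is at the centre, 1.155 m below the top of the plate, so the highest point sits at y_top = 5.65584 − 1.155 = 4.50084 m along the incline.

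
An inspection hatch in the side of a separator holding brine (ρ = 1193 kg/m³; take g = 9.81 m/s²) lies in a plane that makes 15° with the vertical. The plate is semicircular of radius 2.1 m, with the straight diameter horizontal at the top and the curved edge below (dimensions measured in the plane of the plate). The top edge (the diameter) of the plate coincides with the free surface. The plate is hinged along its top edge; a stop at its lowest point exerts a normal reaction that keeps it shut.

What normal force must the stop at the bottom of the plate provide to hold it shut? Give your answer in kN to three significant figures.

γ = ρg = 1193 × 9.81 / 1000 = 11.70333 kN/m³.
The plate makes 15° with the vertical, i.e. θ = 90° − 15° = 75° to the horizontal. Measuring y along the incline from the free-surface line, vertical depth h = y·sinθ with sinθ = 0.965926.
The centroid of a semicircle lies 4r/(3π) = 0.891268 m from the diameter, here below the top edge, so y_c = 0.891268 m and h_c = 0.891268 × 0.965926 = 0.860899 m.
A = πr²/2 = π × 2.1²/2 = 6.92721 m².
Resultant F = γ·h_c·A = 11.70333 × 0.860899 × 6.92721 = 69.7943 kN.
I_c = (π/8 − 8/(9π))·r⁴ = 0.109757 × 2.1⁴ = 2.13457 m⁴.
Centre of pressure: y_p = y_c + I_c/(y_c·A) = 0.891268 + 2.13457/(0.891268 × 6.92721) = 0.891268 + 0.345735 = 1.237 m along the plane.
The resultant acts 0.891268 + 0.345735 = 1.237 m (along the plate) below the hinge at the top edge, so the moment about the hinge is M = F × 1.237 = 69.7943 × 1.237 = 86.3355 kN·m.
A normal force at the bottom, 2.1 m from the hinge, must supply this moment: P = 86.3355/2.1 = 41.1121 kN.

P ≈ 41.1 kN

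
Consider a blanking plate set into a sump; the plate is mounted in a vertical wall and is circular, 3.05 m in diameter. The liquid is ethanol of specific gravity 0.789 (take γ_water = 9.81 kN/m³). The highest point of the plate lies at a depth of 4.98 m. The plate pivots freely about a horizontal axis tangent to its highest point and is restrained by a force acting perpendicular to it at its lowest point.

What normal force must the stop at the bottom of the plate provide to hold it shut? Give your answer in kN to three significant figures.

P ≈ 195 kN

γ = 0.789 × 9.81 = 7.74009 kN/m³.
The centroid is at the centre, 1.525 m below the top of the plate, so the centroid depth is h_c = 4.98 + 1.525 = 6.505 m.
A = π(1.525)² = 7.30617 m².
Resultant F = γ·h_c·A = 7.74009 × 6.505 × 7.30617 = 367.86 kN.
I_c = πr⁴/4 = π × 1.525⁴/4 = 4.24785 m⁴.
Centre of pressure: y_p = y_c + I_c/(y_c·A) = 6.505 + 4.24785/(6.505 × 7.30617) = 6.505 + 0.0893783 = 6.59438 m along the plane.
The resultant acts 1.525 + 0.0893783 = 1.61438 m (along the plate) below the hinge at the top edge, so the moment about the hinge is M = F × 1.61438 = 367.86 × 1.61438 = 593.866 kN·m.
A normal force at the bottom, 3.05 m from the hinge, must supply this moment: P = 593.866/3.05 = 194.71 kN.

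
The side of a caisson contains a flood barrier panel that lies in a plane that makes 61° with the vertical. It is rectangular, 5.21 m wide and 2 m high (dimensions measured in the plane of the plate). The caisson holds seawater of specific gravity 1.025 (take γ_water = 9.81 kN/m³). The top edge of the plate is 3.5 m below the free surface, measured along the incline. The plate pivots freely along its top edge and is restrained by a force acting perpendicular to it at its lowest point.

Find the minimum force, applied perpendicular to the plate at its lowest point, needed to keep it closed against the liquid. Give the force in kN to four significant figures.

P ≈ 122.8 kN

γ = 1.025 × 9.81 = 10.05525 kN/m³.
The plate makes 61° with the vertical, i.e. θ = 90° − 61° = 29° to the horizontal. Measuring y along the incline from the free-surface line, vertical depth h = y·sinθ with sinθ = 0.484810.
The centroid lies 2/2 = 1 m below the top edge, so y_c = 3.5 + 1 = 4.5 m and h_c = 4.5 × 0.484810 = 2.18165 m.
A = 5.21 × 2 = 10.42 m².
Resultant F = γ·h_c·A = 10.05525 × 2.18165 × 10.42 = 228.584 kN.
I_c = b·h³/12 = 5.21 × 2³/12 = 3.47333 m⁴.
Centre of pressure: y_p = y_c + I_c/(y_c·A) = 4.5 + 3.47333/(4.5 × 10.42) = 4.5 + 0.074074 = 4.57407 m along the plane.
The resultant acts 1 + 0.074074 = 1.07407 m (along the plate) below the hinge at the top edge, so the moment about the hinge is M = F × 1.07407 = 228.584 × 1.07407 = 245.515 kN·m.
A normal force at the bottom, 2 m from the hinge, must supply this moment: P = 245.515/2 = 122.757 kN.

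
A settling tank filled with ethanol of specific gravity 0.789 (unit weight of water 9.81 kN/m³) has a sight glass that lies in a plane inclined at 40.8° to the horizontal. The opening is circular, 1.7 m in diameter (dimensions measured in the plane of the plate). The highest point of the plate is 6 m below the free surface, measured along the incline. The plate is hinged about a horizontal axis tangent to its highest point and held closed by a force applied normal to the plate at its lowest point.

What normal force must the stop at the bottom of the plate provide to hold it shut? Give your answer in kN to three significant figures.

P ≈ 40.5 kN

γ = 0.789 × 9.81 = 7.74009 kN/m³.
Let θ = 40.8° be the plate's angle to the horizontal; measure y along the incline from where the plane meets the free surface. Vertical depth h = y·sinθ with sinθ = 0.653421.
The centroid is at the centre, 0.85 m below the top of the plate, so y_c = 6 + 0.85 = 6.85 m and h_c = 6.85 × 0.653421 = 4.47593 m.
A = π(0.85)² = 2.2698 m².
Resultant F = γ·h_c·A = 7.74009 × 4.47593 × 2.2698 = 78.6352 kN.
I_c = πr⁴/4 = π × 0.85⁴/4 = 0.409983 m⁴.
Centre of pressure: y_p = y_c + I_c/(y_c·A) = 6.85 + 0.409983/(6.85 × 2.2698) = 6.85 + 0.0263686 = 6.87637 m along the plane.
The resultant acts 0.85 + 0.0263686 = 0.876369 m (along the plate) below the hinge at the top edge, so the moment about the hinge is M = F × 0.876369 = 78.6352 × 0.876369 = 68.9135 kN·m.
A normal force at the bottom, 1.7 m from the hinge, must supply this moment: P = 68.9135/1.7 = 40.5374 kN.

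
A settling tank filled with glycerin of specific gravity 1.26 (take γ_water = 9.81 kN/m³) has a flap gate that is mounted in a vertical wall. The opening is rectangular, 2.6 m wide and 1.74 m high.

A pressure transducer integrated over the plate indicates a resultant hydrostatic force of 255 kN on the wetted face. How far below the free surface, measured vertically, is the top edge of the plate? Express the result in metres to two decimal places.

d_top ≈ 3.69 m

γ = 1.26 × 9.81 = 12.3606 kN/m³.
A = 2.6 × 1.74 = 4.524 m².
From F = γ·h_c·A, the centroid depth is h_c = 255/(12.3606 × 4.524) = 4.56014 m.
The centroid lies 1.74/2 = 0.87 m below the top edge, so the top edge sits at h_top = 4.56014 − 0.87 = 3.69014 m below the surface.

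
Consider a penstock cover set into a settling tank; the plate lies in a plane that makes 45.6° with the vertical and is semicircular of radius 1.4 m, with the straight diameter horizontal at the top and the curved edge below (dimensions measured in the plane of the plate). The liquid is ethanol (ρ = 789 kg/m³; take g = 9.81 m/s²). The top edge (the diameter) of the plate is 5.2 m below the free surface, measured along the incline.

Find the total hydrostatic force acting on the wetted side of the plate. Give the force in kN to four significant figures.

γ = ρg = 789 × 9.81 / 1000 = 7.74009 kN/m³.
The plate makes 45.6° with the vertical, i.e. θ = 90° − 45.6° = 44.4° to the horizontal. Measuring y along the incline from the free-surface line, vertical depth h = y·sinθ with sinθ = 0.699663.
The centroid of a semicircle lies 4r/(3π) = 0.594178 m from the diameter, here below the top edge, so y_c = 5.2 + 0.594178 = 5.79418 m and h_c = 5.79418 × 0.699663 = 4.05397 m.
A = πr²/2 = π × 1.4²/2 = 3.07876 m².
Resultant F = γ·h_c·A = 7.74009 × 4.05397 × 3.07876 = 96.6056 kN.

F ≈ 96.61 kN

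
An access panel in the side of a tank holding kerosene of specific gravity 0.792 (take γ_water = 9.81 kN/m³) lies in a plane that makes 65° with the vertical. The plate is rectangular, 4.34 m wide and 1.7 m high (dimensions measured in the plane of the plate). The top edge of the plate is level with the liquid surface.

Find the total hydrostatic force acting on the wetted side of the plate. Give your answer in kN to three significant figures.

γ = 0.792 × 9.81 = 7.76952 kN/m³.
The plate makes 65° with the vertical, i.e. θ = 90° − 65° = 25° to the horizontal. Measuring y along the incline from the free-surface line, vertical depth h = y·sinθ with sinθ = 0.422618.
The centroid lies 1.7/2 = 0.85 m below the top edge, so y_c = 0.85 m and h_c = 0.85 × 0.422618 = 0.359225 m.
A = 4.34 × 1.7 = 7.378 m².
Resultant F = γ·h_c·A = 7.76952 × 0.359225 × 7.378 = 20.592 kN.

F ≈ 20.6 kN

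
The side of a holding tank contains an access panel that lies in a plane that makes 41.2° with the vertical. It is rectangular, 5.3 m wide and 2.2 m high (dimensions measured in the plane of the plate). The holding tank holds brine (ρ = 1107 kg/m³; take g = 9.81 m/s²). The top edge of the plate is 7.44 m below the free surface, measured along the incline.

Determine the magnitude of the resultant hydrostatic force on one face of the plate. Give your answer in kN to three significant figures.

F ≈ 814 kN

γ = ρg = 1107 × 9.81 / 1000 = 10.85967 kN/m³.
The plate makes 41.2° with the vertical, i.e. θ = 90° − 41.2° = 48.8° to the horizontal. Measuring y along the incline from the free-surface line, vertical depth h = y·sinθ with sinθ = 0.752415.
The centroid lies 2.2/2 = 1.1 m below the top edge, so y_c = 7.44 + 1.1 = 8.54 m and h_c = 8.54 × 0.752415 = 6.42562 m.
A = 5.3 × 2.2 = 11.66 m².
Resultant F = γ·h_c·A = 10.85967 × 6.42562 × 11.66 = 813.636 kN.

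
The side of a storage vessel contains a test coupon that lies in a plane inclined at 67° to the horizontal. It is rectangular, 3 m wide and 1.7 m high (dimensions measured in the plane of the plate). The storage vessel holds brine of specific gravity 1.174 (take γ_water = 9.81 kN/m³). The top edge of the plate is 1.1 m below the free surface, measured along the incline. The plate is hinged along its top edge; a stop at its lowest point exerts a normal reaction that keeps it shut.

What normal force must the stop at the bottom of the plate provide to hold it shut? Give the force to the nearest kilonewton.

P ≈ 60 kN

γ = 1.174 × 9.81 = 11.51694 kN/m³.
Let θ = 67° be the plate's angle to the horizontal; measure y along the incline from where the plane meets the free surface. Vertical depth h = y·sinθ with sinθ = 0.920505.
The centroid lies 1.7/2 = 0.85 m below the top edge, so y_c = 1.1 + 0.85 = 1.95 m and h_c = 1.95 × 0.920505 = 1.79498 m.
A = 3 × 1.7 = 5.1 m².
Resultant F = γ·h_c·A = 11.51694 × 1.79498 × 5.1 = 105.431 kN.
I_c = b·h³/12 = 3 × 1.7³/12 = 1.22825 m⁴.
Centre of pressure: y_p = y_c + I_c/(y_c·A) = 1.95 + 1.22825/(1.95 × 5.1) = 1.95 + 0.123504 = 2.0735 m along the plane.
The resultant acts 0.85 + 0.123504 = 0.973504 m (along the plate) below the hinge at the top edge, so the moment about the hinge is M = F × 0.973504 = 105.431 × 0.973504 = 102.638 kN·m.
A normal force at the bottom, 1.7 m from the hinge, must supply this moment: P = 102.638/1.7 = 60.3753 kN.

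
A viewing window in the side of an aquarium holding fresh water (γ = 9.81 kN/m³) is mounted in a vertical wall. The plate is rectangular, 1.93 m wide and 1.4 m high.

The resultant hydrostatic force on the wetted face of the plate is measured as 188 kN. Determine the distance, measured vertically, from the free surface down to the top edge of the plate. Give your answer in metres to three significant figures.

γ = 9.81 kN/m³.
A = 1.93 × 1.4 = 2.702 m².
From F = γ·h_c·A, the centroid depth is h_c = 188/(9.81 × 2.702) = 7.09257 m.
The centroid lies 1.4/2 = 0.7 m below the top edge, so the top edge sits at h_top = 7.09257 − 0.7 = 6.39257 m below the surface.

d_top ≈ 6.39 m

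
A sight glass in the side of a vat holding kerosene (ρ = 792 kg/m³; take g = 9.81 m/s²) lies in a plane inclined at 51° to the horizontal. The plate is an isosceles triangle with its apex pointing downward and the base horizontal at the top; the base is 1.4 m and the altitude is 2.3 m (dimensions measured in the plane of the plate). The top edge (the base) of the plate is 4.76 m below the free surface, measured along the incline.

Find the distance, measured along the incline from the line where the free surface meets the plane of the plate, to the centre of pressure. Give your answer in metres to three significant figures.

γ = ρg = 792 × 9.81 / 1000 = 7.76952 kN/m³.
Let θ = 51° be the plate's angle to the horizontal; measure y along the incline from where the plane meets the free surface. Vertical depth h = y·sinθ with sinθ = 0.777146.
With the apex down, the centroid sits h/3 = 2.3/3 = 0.766667 m below the base (the top edge), so y_c = 4.76 + 0.766667 = 5.52667 m and h_c = 5.52667 × 0.777146 = 4.29503 m.
A = ½ × 1.4 × 2.3 = 1.61 m².
Resultant F = γ·h_c·A = 7.76952 × 4.29503 × 1.61 = 53.7262 kN.
I_c = b·h³/36 = 1.4 × 2.3³/36 = 0.473161 m⁴.
Centre of pressure: y_p = y_c + I_c/(y_c·A) = 5.52667 + 0.473161/(5.52667 × 1.61) = 5.52667 + 0.0531765 = 5.57985 m along the plane.

y_p = 5.58 m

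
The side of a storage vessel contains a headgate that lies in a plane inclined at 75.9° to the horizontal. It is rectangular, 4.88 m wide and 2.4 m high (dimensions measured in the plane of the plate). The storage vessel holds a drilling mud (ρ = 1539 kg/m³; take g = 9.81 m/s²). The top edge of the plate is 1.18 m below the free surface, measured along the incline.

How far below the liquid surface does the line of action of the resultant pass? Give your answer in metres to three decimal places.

γ = ρg = 1539 × 9.81 / 1000 = 15.09759 kN/m³.
Let θ = 75.9° be the plate's angle to the horizontal; measure y along the incline from where the plane meets the free surface. Vertical depth h = y·sinθ with sinθ = 0.969872.
The centroid lies 2.4/2 = 1.2 m below the top edge, so y_c = 1.18 + 1.2 = 2.38 m and h_c = 2.38 × 0.969872 = 2.3083 m.
A = 4.88 × 2.4 = 11.712 m².
Resultant F = γ·h_c·A = 15.09759 × 2.3083 × 11.712 = 408.16 kN.
I_c = b·h³/12 = 4.88 × 2.4³/12 = 5.62176 m⁴.
Centre of pressure: y_p = y_c + I_c/(y_c·A) = 2.38 + 5.62176/(2.38 × 11.712) = 2.38 + 0.201681 = 2.58168 m along the plane.
Vertically, h_p = y_p·sinθ = 2.58168 × 0.969872 = 2.5039 m.

h_p = 2.504 m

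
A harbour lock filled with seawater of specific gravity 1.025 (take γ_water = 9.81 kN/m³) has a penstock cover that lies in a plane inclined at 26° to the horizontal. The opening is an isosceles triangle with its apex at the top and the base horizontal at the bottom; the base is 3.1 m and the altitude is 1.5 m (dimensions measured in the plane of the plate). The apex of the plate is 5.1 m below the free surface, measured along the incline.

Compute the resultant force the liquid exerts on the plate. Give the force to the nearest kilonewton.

F ≈ 63 kN

γ = 1.025 × 9.81 = 10.05525 kN/m³.
Let θ = 26° be the plate's angle to the horizontal; measure y along the incline from where the plane meets the free surface. Vertical depth h = y·sinθ with sinθ = 0.438371.
With the apex up, the centroid sits 2h/3 = 2 × 1.5/3 = 1 m below the apex, so y_c = 5.1 + 1 = 6.1 m and h_c = 6.1 × 0.438371 = 2.67406 m.
A = ½ × 3.1 × 1.5 = 2.325 m².
Resultant F = γ·h_c·A = 10.05525 × 2.67406 × 2.325 = 62.5154 kN.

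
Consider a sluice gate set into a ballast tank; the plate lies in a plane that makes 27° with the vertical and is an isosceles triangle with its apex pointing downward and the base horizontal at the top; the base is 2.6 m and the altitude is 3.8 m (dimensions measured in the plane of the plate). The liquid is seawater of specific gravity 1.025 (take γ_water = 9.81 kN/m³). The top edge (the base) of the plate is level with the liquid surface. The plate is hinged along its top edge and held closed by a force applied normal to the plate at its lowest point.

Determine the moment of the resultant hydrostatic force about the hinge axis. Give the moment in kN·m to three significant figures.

M ≈ 107 kN·m

γ = 1.025 × 9.81 = 10.05525 kN/m³.
The plate makes 27° with the vertical, i.e. θ = 90° − 27° = 63° to the horizontal. Measuring y along the incline from the free-surface line, vertical depth h = y·sinθ with sinθ = 0.891007.
With the apex down, the centroid sits h/3 = 3.8/3 = 1.26667 m below the base (the top edge), so y_c = 1.26667 m and h_c = 1.26667 × 0.891007 = 1.12861 m.
A = ½ × 2.6 × 3.8 = 4.94 m².
Resultant F = γ·h_c·A = 10.05525 × 1.12861 × 4.94 = 56.0614 kN.
I_c = b·h³/36 = 2.6 × 3.8³/36 = 3.96298 m⁴.
Centre of pressure: y_p = y_c + I_c/(y_c·A) = 1.26667 + 3.96298/(1.26667 × 4.94) = 1.26667 + 0.633332 = 1.9 m along the plane.
The resultant acts 1.26667 + 0.633332 = 1.9 m (along the plate) below the hinge at the top edge, so the moment about the hinge is M = F × 1.9 = 56.0614 × 1.9 = 106.517 kN·m.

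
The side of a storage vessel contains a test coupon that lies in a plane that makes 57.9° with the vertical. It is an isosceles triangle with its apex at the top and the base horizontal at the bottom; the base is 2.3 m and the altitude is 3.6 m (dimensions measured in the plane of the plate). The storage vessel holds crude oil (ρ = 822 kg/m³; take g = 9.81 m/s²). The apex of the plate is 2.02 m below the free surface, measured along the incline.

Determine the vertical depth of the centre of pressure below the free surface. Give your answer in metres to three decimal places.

γ = ρg = 822 × 9.81 / 1000 = 8.06382 kN/m³.
The plate makes 57.9° with the vertical, i.e. θ = 90° − 57.9° = 32.1° to the horizontal. Measuring y along the incline from the free-surface line, vertical depth h = y·sinθ with sinθ = 0.531399.
With the apex up, the centroid sits 2h/3 = 2 × 3.6/3 = 2.4 m below the apex, so y_c = 2.02 + 2.4 = 4.42 m and h_c = 4.42 × 0.531399 = 2.34878 m.
A = ½ × 2.3 × 3.6 = 4.14 m².
Resultant F = γ·h_c·A = 8.06382 × 2.34878 × 4.14 = 78.4122 kN.
I_c = b·h³/36 = 2.3 × 3.6³/36 = 2.9808 m⁴.
Centre of pressure: y_p = y_c + I_c/(y_c·A) = 4.42 + 2.9808/(4.42 × 4.14) = 4.42 + 0.162896 = 4.5829 m along the plane.
Vertically, h_p = y_p·sinθ = 4.5829 × 0.531399 = 2.43535 m.

h_p = 2.435 m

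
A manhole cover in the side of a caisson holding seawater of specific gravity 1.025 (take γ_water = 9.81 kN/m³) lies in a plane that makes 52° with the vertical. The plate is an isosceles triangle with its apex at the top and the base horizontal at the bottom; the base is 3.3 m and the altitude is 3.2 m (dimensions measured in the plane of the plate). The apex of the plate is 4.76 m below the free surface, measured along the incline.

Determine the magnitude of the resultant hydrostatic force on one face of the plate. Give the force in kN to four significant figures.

γ = 1.025 × 9.81 = 10.05525 kN/m³.
The plate makes 52° with the vertical, i.e. θ = 90° − 52° = 38° to the horizontal. Measuring y along the incline from the free-surface line, vertical depth h = y·sinθ with sinθ = 0.615661.
With the apex up, the centroid sits 2h/3 = 2 × 3.2/3 = 2.13333 m below the apex, so y_c = 4.76 + 2.13333 = 6.89333 m and h_c = 6.89333 × 0.615661 = 4.24395 m.
A = ½ × 3.3 × 3.2 = 5.28 m².
Resultant F = γ·h_c·A = 10.05525 × 4.24395 × 5.28 = 225.319 kN.

F ≈ 225.3 kN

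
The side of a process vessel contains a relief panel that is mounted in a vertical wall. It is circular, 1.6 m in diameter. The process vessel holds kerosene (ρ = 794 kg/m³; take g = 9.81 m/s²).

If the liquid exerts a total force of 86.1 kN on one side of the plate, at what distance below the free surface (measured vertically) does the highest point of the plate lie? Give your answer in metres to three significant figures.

d_top ≈ 4.70 m

γ = ρg = 794 × 9.81 / 1000 = 7.78914 kN/m³.
A = π(0.8)² = 2.01062 m².
From F = γ·h_c·A, the centroid depth is h_c = 86.1/(7.78914 × 2.01062) = 5.49773 m.
The centroid is at the centre, 0.8 m below the top of the plate, so the highest point sits at h_top = 5.49773 − 0.8 = 4.69773 m below the surface.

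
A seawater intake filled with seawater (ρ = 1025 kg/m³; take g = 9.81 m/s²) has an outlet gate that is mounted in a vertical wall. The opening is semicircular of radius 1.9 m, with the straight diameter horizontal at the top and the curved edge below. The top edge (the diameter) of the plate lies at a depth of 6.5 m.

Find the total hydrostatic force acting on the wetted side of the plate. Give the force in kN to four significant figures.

γ = ρg = 1025 × 9.81 / 1000 = 10.05525 kN/m³.
The centroid of a semicircle lies 4r/(3π) = 0.806385 m from the diameter, here below the top edge, so the centroid depth is h_c = 6.5 + 0.806385 = 7.30638 m.
A = πr²/2 = π × 1.9²/2 = 5.67057 m².
Resultant F = γ·h_c·A = 10.05525 × 7.30638 × 5.67057 = 416.602 kN.

F ≈ 416.6 kN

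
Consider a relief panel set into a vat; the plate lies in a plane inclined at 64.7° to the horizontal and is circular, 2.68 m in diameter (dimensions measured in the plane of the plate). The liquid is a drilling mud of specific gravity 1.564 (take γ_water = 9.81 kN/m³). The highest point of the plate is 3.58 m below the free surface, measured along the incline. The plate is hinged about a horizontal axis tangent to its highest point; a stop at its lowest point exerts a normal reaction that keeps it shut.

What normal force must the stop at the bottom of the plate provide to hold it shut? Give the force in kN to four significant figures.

γ = 1.564 × 9.81 = 15.34284 kN/m³.
Let θ = 64.7° be the plate's angle to the horizontal; measure y along the incline from where the plane meets the free surface. Vertical depth h = y·sinθ with sinθ = 0.904083.
The centroid is at the centre, 1.34 m below the top of the plate, so y_c = 3.58 + 1.34 = 4.92 m and h_c = 4.92 × 0.904083 = 4.44809 m.
A = π(1.34)² = 5.64104 m².
Resultant F = γ·h_c·A = 15.34284 × 4.44809 × 5.64104 = 384.98 kN.
I_c = πr⁴/4 = π × 1.34⁴/4 = 2.53226 m⁴.
Centre of pressure: y_p = y_c + I_c/(y_c·A) = 4.92 + 2.53226/(4.92 × 5.64104) = 4.92 + 0.0912397 = 5.01124 m along the plane.
The resultant acts 1.34 + 0.0912397 = 1.43124 m (along the plate) below the hinge at the top edge, so the moment about the hinge is M = F × 1.43124 = 384.98 × 1.43124 = 550.999 kN·m.
A normal force at the bottom, 2.68 m from the hinge, must supply this moment: P = 550.999/2.68 = 205.597 kN.

P ≈ 205.6 kN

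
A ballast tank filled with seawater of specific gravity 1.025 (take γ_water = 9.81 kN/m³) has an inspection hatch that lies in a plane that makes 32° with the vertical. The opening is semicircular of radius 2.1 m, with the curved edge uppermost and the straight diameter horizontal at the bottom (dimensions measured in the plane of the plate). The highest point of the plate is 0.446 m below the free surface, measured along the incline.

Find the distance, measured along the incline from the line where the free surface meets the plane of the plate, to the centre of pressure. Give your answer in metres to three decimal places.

γ = 1.025 × 9.81 = 10.05525 kN/m³.
The plate makes 32° with the vertical, i.e. θ = 90° − 32° = 58° to the horizontal. Measuring y along the incline from the free-surface line, vertical depth h = y·sinθ with sinθ = 0.848048.
The centroid lies 4r/(3π) = 0.891268 m above the diameter, so r − 4r/(3π) = 2.1 − 0.891268 = 1.20873 m below the topmost point, so y_c = 0.446 + 1.20873 = 1.65473 m and h_c = 1.65473 × 0.848048 = 1.40329 m.
A = πr²/2 = π × 2.1²/2 = 6.92721 m².
Resultant F = γ·h_c·A = 10.05525 × 1.40329 × 6.92721 = 97.7459 kN.
I_c = (π/8 − 8/(9π))·r⁴ = 0.109757 × 2.1⁴ = 2.13457 m⁴.
Centre of pressure: y_p = y_c + I_c/(y_c·A) = 1.65473 + 2.13457/(1.65473 × 6.92721) = 1.65473 + 0.186219 = 1.84095 m along the plane.

y_p = 1.841 m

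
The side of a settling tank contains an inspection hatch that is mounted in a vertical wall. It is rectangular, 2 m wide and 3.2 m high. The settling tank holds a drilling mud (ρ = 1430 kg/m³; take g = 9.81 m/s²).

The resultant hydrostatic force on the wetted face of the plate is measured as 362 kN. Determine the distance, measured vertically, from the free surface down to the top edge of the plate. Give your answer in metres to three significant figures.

γ = ρg = 1430 × 9.81 / 1000 = 14.0283 kN/m³.
A = 2 × 3.2 = 6.4 m².
From F = γ·h_c·A, the centroid depth is h_c = 362/(14.0283 × 6.4) = 4.03203 m.
The centroid lies 3.2/2 = 1.6 m below the top edge, so the top edge sits at h_top = 4.03203 − 1.6 = 2.43203 m below the surface.

d_top ≈ 2.43 m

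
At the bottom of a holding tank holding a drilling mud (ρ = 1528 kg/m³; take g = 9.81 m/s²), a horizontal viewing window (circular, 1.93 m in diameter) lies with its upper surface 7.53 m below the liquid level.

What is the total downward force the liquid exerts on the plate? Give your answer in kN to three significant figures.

F ≈ 330 kN

γ = ρg = 1528 × 9.81 / 1000 = 14.98968 kN/m³.
The plate is horizontal, so pressure is uniform at p = γ·h = 14.98968 × 7.53 = 112.872 kN/m².
A = π(0.965)² = 2.92553 m².
F = p·A = 112.872 × 2.92553 = 330.21 kN.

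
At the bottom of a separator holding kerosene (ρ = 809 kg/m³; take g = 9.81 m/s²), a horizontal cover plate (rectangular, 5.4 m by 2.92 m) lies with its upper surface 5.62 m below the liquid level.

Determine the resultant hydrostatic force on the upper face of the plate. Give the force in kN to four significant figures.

γ = ρg = 809 × 9.81 / 1000 = 7.93629 kN/m³.
The plate is horizontal, so pressure is uniform at p = γ·h = 7.93629 × 5.62 = 44.6019 kN/m².
A = 5.4 × 2.92 = 15.768 m².
F = p·A = 44.6019 × 15.768 = 703.283 kN.

F ≈ 703.3 kN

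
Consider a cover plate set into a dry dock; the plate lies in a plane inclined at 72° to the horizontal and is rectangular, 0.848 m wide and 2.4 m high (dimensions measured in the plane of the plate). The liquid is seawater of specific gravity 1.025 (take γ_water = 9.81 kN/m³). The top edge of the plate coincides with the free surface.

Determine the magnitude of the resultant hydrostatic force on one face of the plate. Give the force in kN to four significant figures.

γ = 1.025 × 9.81 = 10.05525 kN/m³.
Let θ = 72° be the plate's angle to the horizontal; measure y along the incline from where the plane meets the free surface. Vertical depth h = y·sinθ with sinθ = 0.951057.
The centroid lies 2.4/2 = 1.2 m below the top edge, so y_c = 1.2 m and h_c = 1.2 × 0.951057 = 1.14127 m.
A = 0.848 × 2.4 = 2.0352 m².
Resultant F = γ·h_c·A = 10.05525 × 1.14127 × 2.0352 = 23.3555 kN.

F ≈ 23.36 kN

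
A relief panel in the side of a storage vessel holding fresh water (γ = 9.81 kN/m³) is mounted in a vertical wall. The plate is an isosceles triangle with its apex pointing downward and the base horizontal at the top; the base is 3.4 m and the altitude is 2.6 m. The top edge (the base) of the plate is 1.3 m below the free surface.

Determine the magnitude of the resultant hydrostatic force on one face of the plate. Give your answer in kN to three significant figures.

F ≈ 93.9 kN

γ = 9.81 kN/m³.
With the apex down, the centroid sits h/3 = 2.6/3 = 0.866667 m below the base (the top edge), so the centroid depth is h_c = 1.3 + 0.866667 = 2.16667 m.
A = ½ × 3.4 × 2.6 = 4.42 m².
Resultant F = γ·h_c·A = 9.81 × 2.16667 × 4.42 = 93.9472 kN.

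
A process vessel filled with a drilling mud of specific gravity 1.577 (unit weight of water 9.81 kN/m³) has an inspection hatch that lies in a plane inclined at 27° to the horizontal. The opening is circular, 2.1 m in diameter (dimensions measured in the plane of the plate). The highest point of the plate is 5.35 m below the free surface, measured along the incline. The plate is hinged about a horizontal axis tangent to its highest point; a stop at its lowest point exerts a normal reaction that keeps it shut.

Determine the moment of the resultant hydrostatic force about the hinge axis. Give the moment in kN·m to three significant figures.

M ≈ 170 kN·m

γ = 1.577 × 9.81 = 15.47037 kN/m³.
Let θ = 27° be the plate's angle to the horizontal; measure y along the incline from where the plane meets the free surface. Vertical depth h = y·sinθ with sinθ = 0.453990.
The centroid is at the centre, 1.05 m below the top of the plate, so y_c = 5.35 + 1.05 = 6.4 m and h_c = 6.4 × 0.453990 = 2.90554 m.
A = π(1.05)² = 3.46361 m².
Resultant F = γ·h_c·A = 15.47037 × 2.90554 × 3.46361 = 155.689 kN.
I_c = πr⁴/4 = π × 1.05⁴/4 = 0.954656 m⁴.
Centre of pressure: y_p = y_c + I_c/(y_c·A) = 6.4 + 0.954656/(6.4 × 3.46361) = 6.4 + 0.0430663 = 6.44307 m along the plane.
The resultant acts 1.05 + 0.0430663 = 1.09307 m (along the plate) below the hinge at the top edge, so the moment about the hinge is M = F × 1.09307 = 155.689 × 1.09307 = 170.179 kN·m.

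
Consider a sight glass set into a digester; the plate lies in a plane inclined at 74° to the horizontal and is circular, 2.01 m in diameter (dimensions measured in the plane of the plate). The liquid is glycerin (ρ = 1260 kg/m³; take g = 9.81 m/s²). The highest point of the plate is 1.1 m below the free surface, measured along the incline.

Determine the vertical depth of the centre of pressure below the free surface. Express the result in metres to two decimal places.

γ = ρg = 1260 × 9.81 / 1000 = 12.3606 kN/m³.
Let θ = 74° be the plate's angle to the horizontal; measure y along the incline from where the plane meets the free surface. Vertical depth h = y·sinθ with sinθ = 0.961262.
The centroid is at the centre, 1.005 m below the top of the plate, so y_c = 1.1 + 1.005 = 2.105 m and h_c = 2.105 × 0.961262 = 2.02346 m.
A = π(1.005)² = 3.17309 m².
Resultant F = γ·h_c·A = 12.3606 × 2.02346 × 3.17309 = 79.3627 kN.
I_c = πr⁴/4 = π × 1.005⁴/4 = 0.801224 m⁴.
Centre of pressure: y_p = y_c + I_c/(y_c·A) = 2.105 + 0.801224/(2.105 × 3.17309) = 2.105 + 0.119955 = 2.22496 m along the plane.
Vertically, h_p = y_p·sinθ = 2.22496 × 0.961262 = 2.13877 m.

h_p = 2.14 m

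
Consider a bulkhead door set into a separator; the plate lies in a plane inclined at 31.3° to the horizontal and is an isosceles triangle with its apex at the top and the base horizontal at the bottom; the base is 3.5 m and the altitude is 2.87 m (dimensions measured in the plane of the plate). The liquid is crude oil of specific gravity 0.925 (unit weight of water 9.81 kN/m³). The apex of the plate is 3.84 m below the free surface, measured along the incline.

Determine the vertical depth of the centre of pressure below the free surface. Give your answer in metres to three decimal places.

h_p = 3.030 m

γ = 0.925 × 9.81 = 9.07425 kN/m³.
Let θ = 31.3° be the plate's angle to the horizontal; measure y along the incline from where the plane meets the free surface. Vertical depth h = y·sinθ with sinθ = 0.519519.
With the apex up, the centroid sits 2h/3 = 2 × 2.87/3 = 1.91333 m below the apex, so y_c = 3.84 + 1.91333 = 5.75333 m and h_c = 5.75333 × 0.519519 = 2.98896 m.
A = ½ × 3.5 × 2.87 = 5.0225 m².
Resultant F = γ·h_c·A = 9.07425 × 2.98896 × 5.0225 = 136.223 kN.
I_c = b·h³/36 = 3.5 × 2.87³/36 = 2.29832 m⁴.
Centre of pressure: y_p = y_c + I_c/(y_c·A) = 5.75333 + 2.29832/(5.75333 × 5.0225) = 5.75333 + 0.0795374 = 5.83287 m along the plane.
Vertically, h_p = y_p·sinθ = 5.83287 × 0.519519 = 3.03029 m.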